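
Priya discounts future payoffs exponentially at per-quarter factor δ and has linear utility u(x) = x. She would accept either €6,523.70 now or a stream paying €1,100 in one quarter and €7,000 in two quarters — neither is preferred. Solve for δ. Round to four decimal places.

δ ≈ 0.8900

The stream is worth 1100δ + 7000δ² today, so 1100δ + 7000δ² = 6523.70.
That is, 7000δ² + 1100δ − 6523.70 = 0, a quadratic in δ.
The positive root is δ = [−1100 + √(1100² + 4·7000·6523.70)] / (2·7000) = (−1100 + 13560.000)/14000 ≈ 0.8900.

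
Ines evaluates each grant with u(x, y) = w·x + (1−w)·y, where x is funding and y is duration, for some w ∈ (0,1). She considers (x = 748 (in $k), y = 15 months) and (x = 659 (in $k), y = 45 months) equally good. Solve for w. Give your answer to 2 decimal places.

w = 0.25

Indifference: w·748 + (1−w)·15 = w·659 + (1−w)·45.
w·(748−659) = (1−w)·(45−15), i.e. w·89 = (1−w)·30.
So w/(1−w) = 30/89 = 0.3371, giving w = 30/(89+30) = 0.25.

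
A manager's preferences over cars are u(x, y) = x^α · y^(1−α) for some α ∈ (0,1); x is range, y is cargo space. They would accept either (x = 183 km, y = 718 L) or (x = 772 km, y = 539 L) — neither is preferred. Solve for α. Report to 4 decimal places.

Set the two utilities equal: 183^α·718^(1−α) = 772^α·539^(1−α).
Rearrange to (183/772)^α = (539/718)^(1−α) and take logs: α·-1.4394984 = (1−α)·-0.2867540.
So α/(1−α) = (-0.2867540)/(-1.4394984) = 0.1992041, and α = 0.1992041/1.1992041 ≈ 0.1661.

α ≈ 0.1661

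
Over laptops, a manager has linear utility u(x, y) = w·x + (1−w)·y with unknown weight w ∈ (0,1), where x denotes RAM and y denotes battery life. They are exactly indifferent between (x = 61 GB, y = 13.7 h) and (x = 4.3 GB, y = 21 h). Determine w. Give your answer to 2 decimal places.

Equating utilities: w·61 + (1−w)·13.7 = w·4.3 + (1−w)·21.
Rearranging, 56.7·w − 7.3·(1−w) = 0.
Hence w = 7.3/(56.7+7.3) = 7.3/64 = 0.11.

w = 0.11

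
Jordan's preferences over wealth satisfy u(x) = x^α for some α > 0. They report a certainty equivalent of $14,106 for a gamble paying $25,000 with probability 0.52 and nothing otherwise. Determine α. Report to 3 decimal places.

Since u(0) = 0, the lottery's EU is 0.52·25000^α.
Equating: 14106^α = 0.52·25000^α, i.e. 0.5642^α = 0.52.
Take logs: α = ln 0.52 / ln(14106/25000) ≈ 1.14268.

α ≈ 1.143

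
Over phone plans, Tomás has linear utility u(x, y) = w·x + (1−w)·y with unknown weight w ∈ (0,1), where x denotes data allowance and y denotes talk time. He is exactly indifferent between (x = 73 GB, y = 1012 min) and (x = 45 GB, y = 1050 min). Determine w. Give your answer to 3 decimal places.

u(73,1012) = u(45,1050) means w·73 + (1−w)·1012 = w·45 + (1−w)·1050.
Collecting terms: w·28 = (1−w)·38.
Hence w = 38/(28+38) = 38/66 = 0.576.

w = 0.576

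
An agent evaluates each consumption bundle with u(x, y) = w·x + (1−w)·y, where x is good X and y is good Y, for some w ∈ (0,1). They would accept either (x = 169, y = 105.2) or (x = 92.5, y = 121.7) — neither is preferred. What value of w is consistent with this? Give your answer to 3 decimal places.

w = 0.177

Indifference: w·169 + (1−w)·105.2 = w·92.5 + (1−w)·121.7.
Collecting terms: w·76.5 = (1−w)·16.5.
So w/(1−w) = 16.5/76.5 = 0.2157, giving w = 16.5/(76.5+16.5) = 0.177.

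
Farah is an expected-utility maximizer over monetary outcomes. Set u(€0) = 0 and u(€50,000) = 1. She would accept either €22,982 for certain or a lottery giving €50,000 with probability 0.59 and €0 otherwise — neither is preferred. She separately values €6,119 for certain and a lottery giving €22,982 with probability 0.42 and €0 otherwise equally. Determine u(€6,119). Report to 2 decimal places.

The first gamble pins u(€22,982): it must equal 0.59·1 + 0.41·0 = 0.59.
Chaining: u(€6,119) = 0.42·0.59 + 0.58·0.00 = 0.2478.

0.25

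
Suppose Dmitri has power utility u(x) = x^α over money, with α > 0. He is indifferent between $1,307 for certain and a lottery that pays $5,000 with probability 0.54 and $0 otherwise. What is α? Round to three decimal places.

α ≈ 0.459

Since u(0) = 0, the lottery's EU is 0.54·5000^α.
Indifference: 1307^α = 0.54·5000^α, so (1307/5000)^α = 0.54.
Take logs: α = ln 0.54 / ln(1307/5000) ≈ 0.45926.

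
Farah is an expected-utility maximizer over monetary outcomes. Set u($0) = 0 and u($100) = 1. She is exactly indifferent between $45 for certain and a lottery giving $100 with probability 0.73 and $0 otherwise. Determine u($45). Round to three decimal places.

0.730

By the standard-gamble method, u($45) is just the indifference probability on the best outcome: 0.73.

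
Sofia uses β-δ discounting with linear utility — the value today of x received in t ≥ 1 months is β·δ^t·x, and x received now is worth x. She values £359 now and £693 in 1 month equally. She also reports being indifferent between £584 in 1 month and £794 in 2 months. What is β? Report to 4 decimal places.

β ≈ 0.7043

The second indifference involves only future payoffs, so β cancels: β·δ^1·584 = β·δ^2·794, giving δ = 584/794 = 0.73552.
Substituting δ into 359 = β·δ·693: β = 359/(509.713) ≈ 0.7043.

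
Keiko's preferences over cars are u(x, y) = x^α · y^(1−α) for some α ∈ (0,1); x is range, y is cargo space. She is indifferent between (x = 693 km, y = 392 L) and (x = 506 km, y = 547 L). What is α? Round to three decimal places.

α ≈ 0.514

Indifference: 693^α · 392^(1−α) = 506^α · 547^(1−α).
Rearrange to (693/506)^α = (547/392)^(1−α) and take logs: α·0.314493 = (1−α)·0.333187.
Thus α·(0.647680) = 0.333187, so α = 0.333187/0.647680 ≈ 0.514.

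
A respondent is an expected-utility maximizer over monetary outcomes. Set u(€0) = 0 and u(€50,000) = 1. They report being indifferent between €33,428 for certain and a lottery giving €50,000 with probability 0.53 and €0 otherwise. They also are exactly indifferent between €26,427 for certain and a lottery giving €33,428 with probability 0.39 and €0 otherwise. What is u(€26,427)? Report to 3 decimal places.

0.207

First, u(€33,428) = 0.53·u(€50,000) + 0.47·u(€0) = 0.53.
Chaining: u(€26,427) = 0.39·0.53 + 0.61·0.00 = 0.2067.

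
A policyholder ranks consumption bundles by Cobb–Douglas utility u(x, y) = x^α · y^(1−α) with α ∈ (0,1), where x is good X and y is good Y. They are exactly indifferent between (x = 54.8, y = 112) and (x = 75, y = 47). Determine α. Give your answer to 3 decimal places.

Set the two utilities equal: 54.8^α·112^(1−α) = 75^α·47^(1−α).
Rearrange to (54.8/75)^α = (47/112)^(1−α) and take logs: α·-0.313798 = (1−α)·-0.868351.
With A = -0.313798 and B = -0.868351: α·A = (1−α)·B, so α = B/(A+B) = -0.868351/-1.182149 ≈ 0.735.

α ≈ 0.735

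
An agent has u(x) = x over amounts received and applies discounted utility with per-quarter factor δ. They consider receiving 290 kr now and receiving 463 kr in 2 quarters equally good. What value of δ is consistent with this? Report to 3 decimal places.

δ ≈ 0.791

Equating discounted utilities: u(290) = δ^2·u(463) ⇒ δ^2 = u(290)/u(463).
With u(x) = x: δ^2 = 290/463 = 0.62635.
So δ = 0.62635^(1/2) ≈ 0.791.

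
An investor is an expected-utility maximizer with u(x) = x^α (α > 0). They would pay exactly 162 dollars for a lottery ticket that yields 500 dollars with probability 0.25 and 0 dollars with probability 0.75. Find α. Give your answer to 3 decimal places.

α ≈ 1.230

The lottery's expected utility is 0.25·u(500) + 0.75·u(0) = 0.25·500^α (since u(0) = 0 for α > 0).
Equating: 162^α = 0.25·500^α, i.e. 0.3240^α = 0.25.
α = ln(0.25) / ln(162/500) = -1.386294/-1.127012 ≈ 1.230.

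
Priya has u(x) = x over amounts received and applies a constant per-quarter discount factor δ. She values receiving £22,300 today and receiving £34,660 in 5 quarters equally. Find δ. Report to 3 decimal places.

δ ≈ 0.916

The payoff in 5 quarters is discounted by δ^5, so u(22300) = δ^5·u(34660) and δ^5 = u(22300)/u(34660).
With u(x) = x: δ^5 = 22300/34660 = 0.64339.
Hence δ = (0.64339)^(1/5) = 0.91558.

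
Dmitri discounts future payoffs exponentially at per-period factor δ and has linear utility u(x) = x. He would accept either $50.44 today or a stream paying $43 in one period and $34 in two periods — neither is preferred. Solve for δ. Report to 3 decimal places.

The stream is worth 43δ + 34δ² today, so 43δ + 34δ² = 50.44.
So 34δ² + 43δ − 50.44 = 0.
By the quadratic formula (taking the positive root), δ = (−43 + √8708.84) / 68 ≈ 0.740.

δ ≈ 0.740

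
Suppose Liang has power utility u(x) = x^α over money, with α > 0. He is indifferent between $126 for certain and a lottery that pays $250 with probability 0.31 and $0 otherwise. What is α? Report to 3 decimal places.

EU(lottery) = 0.31·250^α + 0.69·0 = 0.31·250^α.
Setting u(126) equal to that: 126^α = 0.31·250^α ⇒ (126/250)^α = 0.31.
Take logs: α = ln 0.31 / ln(126/250) ≈ 1.70931.

α ≈ 1.709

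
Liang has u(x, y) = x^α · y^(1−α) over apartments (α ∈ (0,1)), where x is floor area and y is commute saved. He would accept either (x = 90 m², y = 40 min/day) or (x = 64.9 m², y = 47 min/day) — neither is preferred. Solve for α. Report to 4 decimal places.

The Cobb–Douglas utilities coincide, so 90^α·40^(1−α) = 64.9^α·47^(1−α).
Taking logs: α·ln 90 + (1−α)·ln 40 = α·ln 64.9 + (1−α)·ln 47, i.e. α·0.3269620 = (1−α)·0.1612681.
With A = 0.3269620 and B = 0.1612681: α·A = (1−α)·B, so α = B/(A+B) = 0.1612681/0.4882301 ≈ 0.3303.

α ≈ 0.3303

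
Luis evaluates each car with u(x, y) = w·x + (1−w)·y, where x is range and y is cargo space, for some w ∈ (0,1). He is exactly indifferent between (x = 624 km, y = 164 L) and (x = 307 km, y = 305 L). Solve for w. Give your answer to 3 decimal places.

w = 0.308

Indifference: w·624 + (1−w)·164 = w·307 + (1−w)·305.
Rearranging, 317·w − 141·(1−w) = 0.
Hence w = 141/(317+141) = 141/458 = 0.308.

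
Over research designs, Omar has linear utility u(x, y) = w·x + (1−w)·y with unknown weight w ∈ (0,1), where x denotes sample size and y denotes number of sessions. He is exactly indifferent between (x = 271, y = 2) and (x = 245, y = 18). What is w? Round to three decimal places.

Equating utilities: w·271 + (1−w)·2 = w·245 + (1−w)·18.
w·(271−245) = (1−w)·(18−2), i.e. w·26 = (1−w)·16.
Hence w = 16/(26+16) = 16/42 = 0.381.

w = 0.381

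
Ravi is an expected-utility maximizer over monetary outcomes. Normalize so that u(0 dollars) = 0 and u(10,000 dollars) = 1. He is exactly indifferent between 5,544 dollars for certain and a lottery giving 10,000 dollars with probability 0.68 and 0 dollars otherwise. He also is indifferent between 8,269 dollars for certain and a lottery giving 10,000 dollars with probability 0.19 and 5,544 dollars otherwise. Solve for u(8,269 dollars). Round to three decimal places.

First, u(5,544 dollars) = 0.68·u(10,000 dollars) + 0.32·u(0 dollars) = 0.68.
Then u(8,269 dollars) = 0.19·u(10,000 dollars) + 0.81·u(5,544 dollars) = 0.19·1.00 + 0.81·0.68 = 0.7408.

0.741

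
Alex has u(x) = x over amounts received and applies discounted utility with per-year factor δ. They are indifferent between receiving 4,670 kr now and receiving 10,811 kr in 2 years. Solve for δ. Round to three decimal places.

The payoff in 2 years is discounted by δ^2, so u(4670) = δ^2·u(10811) and δ^2 = u(4670)/u(10811).
With u(x) = x: δ^2 = 4670/10811 = 0.43197.
Taking the square root: δ = 0.43197^(1/2) ≈ 0.657.

δ ≈ 0.657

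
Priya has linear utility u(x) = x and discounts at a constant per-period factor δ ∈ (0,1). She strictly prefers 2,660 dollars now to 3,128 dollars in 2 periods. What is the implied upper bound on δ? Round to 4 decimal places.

Comparing present values: 2660 > δ^2·3128.
So δ^2 < 2660/3128 = 0.85038; taking the square root of both positive sides preserves the inequality.
δ < (2660/3128)^(1/2) ≈ 0.9222.

δ < 0.9222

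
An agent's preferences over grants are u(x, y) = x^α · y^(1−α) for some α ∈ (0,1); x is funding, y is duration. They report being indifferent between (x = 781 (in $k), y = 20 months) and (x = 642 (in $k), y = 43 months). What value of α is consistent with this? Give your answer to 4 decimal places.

The Cobb–Douglas utilities coincide, so 781^α·20^(1−α) = 642^α·43^(1−α).
Rearrange to (781/642)^α = (43/20)^(1−α) and take logs: α·0.1959868 = (1−α)·0.7654678.
So α/(1−α) = (0.7654678)/(0.1959868) = 3.9057110, and α = 3.9057110/4.9057110 ≈ 0.7962.

α ≈ 0.7962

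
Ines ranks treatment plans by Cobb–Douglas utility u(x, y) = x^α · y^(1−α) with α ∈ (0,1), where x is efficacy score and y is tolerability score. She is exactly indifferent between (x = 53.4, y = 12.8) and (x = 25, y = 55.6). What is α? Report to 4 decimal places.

α ≈ 0.6593

Indifference: 53.4^α · 12.8^(1−α) = 25^α · 55.6^(1−α).
Rearrange to (53.4/25)^α = (55.6/12.8)^(1−α) and take logs: α·0.7589349 = (1−α)·1.4687380.
With A = 0.7589349 and B = 1.4687380: α·A = (1−α)·B, so α = B/(A+B) = 1.4687380/2.2276729 ≈ 0.6593.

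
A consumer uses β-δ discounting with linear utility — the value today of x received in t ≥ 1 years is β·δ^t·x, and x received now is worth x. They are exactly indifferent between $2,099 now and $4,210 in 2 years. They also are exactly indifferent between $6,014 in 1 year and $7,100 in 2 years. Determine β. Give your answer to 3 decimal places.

β ≈ 0.695

Both payoffs in the second observation are in the future, so β drops out: δ^1·6014 = δ^2·7100 ⇒ δ = 6014/7100 = 0.84704.
Now use the now-vs-future pair: 2099 = β·δ^2·4210 gives β = 2099/(0.71748·4210) ≈ 0.695.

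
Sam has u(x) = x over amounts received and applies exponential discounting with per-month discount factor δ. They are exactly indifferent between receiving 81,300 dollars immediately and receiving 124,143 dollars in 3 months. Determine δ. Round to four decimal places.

δ ≈ 0.8684

Equating discounted utilities: u(81300) = δ^3·u(124143) ⇒ δ^3 = u(81300)/u(124143).
With u(x) = x: δ^3 = 81300/124143 = 0.65489.
So δ = 0.65489^(1/3) ≈ 0.8684.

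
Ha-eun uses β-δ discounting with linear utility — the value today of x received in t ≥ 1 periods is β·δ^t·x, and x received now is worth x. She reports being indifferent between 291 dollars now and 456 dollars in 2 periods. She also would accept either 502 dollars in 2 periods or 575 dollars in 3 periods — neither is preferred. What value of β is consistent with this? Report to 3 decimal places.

β ≈ 0.837

From the later pair, β·δ^2·502 = β·δ^3·575; dividing through, δ = 502/575 = 0.87304.
Substituting δ into 291 = β·δ^2·456: β = 291/(347.565) ≈ 0.837.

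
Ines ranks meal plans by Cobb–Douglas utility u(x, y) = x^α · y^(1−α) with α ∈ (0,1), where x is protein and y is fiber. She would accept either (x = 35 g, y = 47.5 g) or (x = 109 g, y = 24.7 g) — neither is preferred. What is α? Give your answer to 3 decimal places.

α ≈ 0.365

The Cobb–Douglas utilities coincide, so 35^α·47.5^(1−α) = 109^α·24.7^(1−α).
(35/109)^α = (24.7/47.5)^(1−α); take logs: α·ln(35/109) = (1−α)·ln(24.7/47.5), i.e. α·-1.136000 = (1−α)·-0.653926.
Thus α·(-1.789926) = -0.653926, so α = -0.653926/-1.789926 ≈ 0.365.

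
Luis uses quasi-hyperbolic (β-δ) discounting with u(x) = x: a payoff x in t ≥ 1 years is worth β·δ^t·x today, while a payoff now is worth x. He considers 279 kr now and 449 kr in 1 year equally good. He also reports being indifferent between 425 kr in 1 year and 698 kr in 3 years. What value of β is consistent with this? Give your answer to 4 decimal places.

From the later pair, β·δ^1·425 = β·δ^3·698; dividing through, δ^2 = 425/698 = 0.60888, so δ = 0.78031.
Now use the now-vs-future pair: 279 = β·δ·449 gives β = 279/(0.78031·449) ≈ 0.7963.

β ≈ 0.7963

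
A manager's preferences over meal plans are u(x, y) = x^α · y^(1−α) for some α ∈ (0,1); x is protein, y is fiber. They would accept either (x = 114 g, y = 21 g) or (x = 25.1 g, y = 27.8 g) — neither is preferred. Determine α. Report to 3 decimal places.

α ≈ 0.156

Indifference: 114^α · 21^(1−α) = 25.1^α · 27.8^(1−α).
(114/25.1)^α = (27.8/21)^(1−α); take logs: α·ln(114/25.1) = (1−α)·ln(27.8/21), i.e. α·1.513331 = (1−α)·0.280514.
Thus α·(1.793845) = 0.280514, so α = 0.280514/1.793845 ≈ 0.156.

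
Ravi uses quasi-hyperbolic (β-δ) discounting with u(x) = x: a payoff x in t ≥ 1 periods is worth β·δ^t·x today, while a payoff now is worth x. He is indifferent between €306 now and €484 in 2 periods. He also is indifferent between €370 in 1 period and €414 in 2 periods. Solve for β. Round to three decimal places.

β ≈ 0.792

From the later pair, β·δ^1·370 = β·δ^2·414; dividing through, δ = 370/414 = 0.89372.
Substituting δ into 306 = β·δ^2·484: β = 306/(386.588) ≈ 0.792.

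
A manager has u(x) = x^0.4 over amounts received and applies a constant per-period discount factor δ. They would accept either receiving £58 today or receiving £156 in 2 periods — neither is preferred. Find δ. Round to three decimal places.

The payoff in 2 periods is discounted by δ^2, so u(58) = δ^2·u(156) and δ^2 = u(58)/u(156).
With u(x) = x^0.4: δ^2 = 58^0.4/156^0.4 = (58/156)^0.4 = 0.67316.
So δ = 0.67316^(1/2) ≈ 0.820.

δ ≈ 0.820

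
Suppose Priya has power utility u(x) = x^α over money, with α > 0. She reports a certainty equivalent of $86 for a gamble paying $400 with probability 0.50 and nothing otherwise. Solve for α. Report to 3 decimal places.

The lottery's expected utility is 0.50·u(400) + 0.50·u(0) = 0.50·400^α (since u(0) = 0 for α > 0).
Indifference: 86^α = 0.50·400^α, so (86/400)^α = 0.50.
Taking logs: α·ln(86/400) = ln(0.50), so α = -0.693147 / -1.537117 ≈ 0.451.

α ≈ 0.451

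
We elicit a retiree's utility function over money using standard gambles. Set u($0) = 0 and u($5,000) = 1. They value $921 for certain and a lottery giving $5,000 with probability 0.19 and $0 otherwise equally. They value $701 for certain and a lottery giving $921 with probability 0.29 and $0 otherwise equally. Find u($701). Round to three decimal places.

0.055

From the first indifference, u($921) = 0.19·u($5,000) + 0.81·u($0) = 0.19·1 + 0.81·0 = 0.19.
The second indifference gives u($701) = 0.29·u($921) + 0.71·u($0) = 0.29·0.19 + 0.71·0.00 = 0.0551.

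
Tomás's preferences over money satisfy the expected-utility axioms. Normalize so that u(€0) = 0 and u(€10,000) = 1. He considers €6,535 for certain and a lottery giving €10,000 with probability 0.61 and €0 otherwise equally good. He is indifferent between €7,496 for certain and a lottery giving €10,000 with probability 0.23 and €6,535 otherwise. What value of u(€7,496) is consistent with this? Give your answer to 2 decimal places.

0.70

The first gamble pins u(€6,535): it must equal 0.61·1 + 0.39·0 = 0.61.
Chaining: u(€7,496) = 0.23·1.00 + 0.77·0.61 = 0.6997.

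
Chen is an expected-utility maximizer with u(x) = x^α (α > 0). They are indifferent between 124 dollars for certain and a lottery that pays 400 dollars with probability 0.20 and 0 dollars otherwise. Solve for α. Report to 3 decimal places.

α ≈ 1.374

EU(lottery) = 0.20·400^α + 0.80·0 = 0.20·400^α.
Setting u(124) equal to that: 124^α = 0.20·400^α ⇒ (124/400)^α = 0.20.
Take logs: α = ln 0.20 / ln(124/400) ≈ 1.37420.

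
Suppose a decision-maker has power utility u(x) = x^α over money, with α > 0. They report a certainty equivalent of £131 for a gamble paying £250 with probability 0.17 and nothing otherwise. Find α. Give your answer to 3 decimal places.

The lottery's expected utility is 0.17·u(250) + 0.83·u(0) = 0.17·250^α (since u(0) = 0 for α > 0).
Equating: 131^α = 0.17·250^α, i.e. 0.5240^α = 0.17.
Take logs: α = ln 0.17 / ln(131/250) ≈ 2.74185.

α ≈ 2.742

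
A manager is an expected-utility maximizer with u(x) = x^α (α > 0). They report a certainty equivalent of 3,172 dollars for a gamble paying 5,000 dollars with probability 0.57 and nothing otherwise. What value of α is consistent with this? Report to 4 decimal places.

Since u(0) = 0, the lottery's EU is 0.57·5000^α.
Indifference: 3172^α = 0.57·5000^α, so (3172/5000)^α = 0.57.
Taking logs: α·ln(3172/5000) = ln(0.57), so α = -0.5621189 / -0.4550756 ≈ 1.2352.

α ≈ 1.2352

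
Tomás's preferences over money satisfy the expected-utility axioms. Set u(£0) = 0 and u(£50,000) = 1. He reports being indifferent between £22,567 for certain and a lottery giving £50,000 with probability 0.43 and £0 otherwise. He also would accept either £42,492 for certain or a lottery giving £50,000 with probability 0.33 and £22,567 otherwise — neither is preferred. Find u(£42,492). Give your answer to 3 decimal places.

0.618

The first gamble pins u(£22,567): it must equal 0.43·1 + 0.57·0 = 0.43.
The second indifference gives u(£42,492) = 0.33·u(£50,000) + 0.67·u(£22,567) = 0.33·1.00 + 0.67·0.43 = 0.6181.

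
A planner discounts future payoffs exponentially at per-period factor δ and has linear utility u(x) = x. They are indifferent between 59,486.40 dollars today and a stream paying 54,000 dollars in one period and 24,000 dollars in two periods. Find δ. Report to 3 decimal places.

δ ≈ 0.810

Equating present values: 59486.40 = 54000δ + 24000δ².
That is, 24000δ² + 54000δ − 59486.40 = 0, a quadratic in δ.
δ = (−54000 + √(54000² + 4·24000·59486.40)) / (2·24000) = (−54000 + √8626694400.00) / 48000 ≈ 0.810.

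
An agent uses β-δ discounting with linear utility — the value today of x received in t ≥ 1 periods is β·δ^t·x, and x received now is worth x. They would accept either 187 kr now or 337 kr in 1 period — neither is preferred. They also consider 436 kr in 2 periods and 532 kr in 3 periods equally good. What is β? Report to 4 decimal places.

β ≈ 0.6771

Both payoffs in the second observation are in the future, so β drops out: δ^2·436 = δ^3·532 ⇒ δ = 436/532 = 0.81955.
Substituting δ into 187 = β·δ·337: β = 187/(276.188) ≈ 0.6771.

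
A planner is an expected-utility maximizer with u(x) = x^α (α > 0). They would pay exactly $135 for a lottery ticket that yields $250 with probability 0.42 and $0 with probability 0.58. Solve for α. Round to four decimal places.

The lottery's expected utility is 0.42·u(250) + 0.58·u(0) = 0.42·250^α (since u(0) = 0 for α > 0).
Equating: 135^α = 0.42·250^α, i.e. 0.5400^α = 0.42.
Taking logs: α·ln(135/250) = ln(0.42), so α = -0.8675006 / -0.6161861 ≈ 1.4079.

α ≈ 1.4079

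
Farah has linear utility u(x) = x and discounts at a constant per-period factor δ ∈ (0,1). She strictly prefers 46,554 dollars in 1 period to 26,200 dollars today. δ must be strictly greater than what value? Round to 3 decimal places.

The preference means 26200 < δ·46554.
So δ > 26200/46554 = 0.56279.

δ > 0.563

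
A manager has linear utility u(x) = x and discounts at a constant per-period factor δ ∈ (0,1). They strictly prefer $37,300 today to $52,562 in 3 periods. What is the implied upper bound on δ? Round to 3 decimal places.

δ < 0.892

Comparing present values: 37300 > δ^3·52562.
So δ^3 < 37300/52562 = 0.70964; taking the cube root of both positive sides preserves the inequality.
δ < 0.70964^(1/3) = 0.892.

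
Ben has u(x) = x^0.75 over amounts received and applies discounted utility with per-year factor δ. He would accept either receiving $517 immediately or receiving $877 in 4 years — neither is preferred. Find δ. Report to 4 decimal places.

Equating discounted utilities: u(517) = δ^4·u(877) ⇒ δ^4 = u(517)/u(877).
With u(x) = x^0.75: δ^4 = 517^0.75/877^0.75 = (517/877)^0.75 = 0.67277.
Taking the 4th root: δ = 0.67277^(1/4) ≈ 0.9057.

δ ≈ 0.9057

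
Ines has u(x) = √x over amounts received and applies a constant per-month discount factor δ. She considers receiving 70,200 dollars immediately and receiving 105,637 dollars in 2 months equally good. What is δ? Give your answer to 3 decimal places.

δ ≈ 0.903

The payoff in 2 months is discounted by δ^2, so u(70200) = δ^2·u(105637) and δ^2 = u(70200)/u(105637).
Since u(x) = √x, δ^2 = √(70200/105637) = 0.81519.
Hence δ = (0.81519)^(1/2) = 0.90288.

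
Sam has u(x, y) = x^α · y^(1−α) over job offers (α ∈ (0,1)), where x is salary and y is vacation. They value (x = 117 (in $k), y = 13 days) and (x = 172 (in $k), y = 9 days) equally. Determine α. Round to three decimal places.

α ≈ 0.488

Set the two utilities equal: 117^α·13^(1−α) = 172^α·9^(1−α).
(117/172)^α = (9/13)^(1−α); take logs: α·ln(117/172) = (1−α)·ln(9/13), i.e. α·-0.385321 = (1−α)·-0.367725.
Thus α·(-0.753046) = -0.367725, so α = -0.367725/-0.753046 ≈ 0.488.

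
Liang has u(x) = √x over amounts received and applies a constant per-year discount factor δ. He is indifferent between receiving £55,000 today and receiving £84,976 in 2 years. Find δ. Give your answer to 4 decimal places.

Indifference means u(55000) = δ^2 · u(84976), so δ^2 = u(55000)/u(84976).
Since u(x) = √x, δ^2 = √(55000/84976) = 0.80451.
Taking the square root: δ = 0.80451^(1/2) ≈ 0.8969.

δ ≈ 0.8969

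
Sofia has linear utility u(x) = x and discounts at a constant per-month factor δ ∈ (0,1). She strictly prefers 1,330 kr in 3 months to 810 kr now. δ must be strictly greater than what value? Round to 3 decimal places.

The preference means 810 < δ^3·1330.
Dividing by 1330: δ^3 > 0.60902. Both sides are positive, so the cube root keeps the direction.
δ > 0.60902^(1/3) = 0.848.

δ > 0.848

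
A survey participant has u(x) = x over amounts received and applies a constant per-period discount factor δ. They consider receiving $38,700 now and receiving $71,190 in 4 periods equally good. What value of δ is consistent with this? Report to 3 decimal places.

δ ≈ 0.859

Equating discounted utilities: u(38700) = δ^4·u(71190) ⇒ δ^4 = u(38700)/u(71190).
With u(x) = x: δ^4 = 38700/71190 = 0.54362.
So δ = 0.54362^(1/4) ≈ 0.859.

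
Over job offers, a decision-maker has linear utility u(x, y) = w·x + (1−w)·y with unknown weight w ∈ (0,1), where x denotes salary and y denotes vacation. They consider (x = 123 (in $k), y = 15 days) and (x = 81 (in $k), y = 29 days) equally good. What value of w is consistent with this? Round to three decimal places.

w = 0.250

Indifference: w·123 + (1−w)·15 = w·81 + (1−w)·29.
Collecting terms: w·42 = (1−w)·14.
So w/(1−w) = 14/42 = 0.3333, giving w = 14/(42+14) = 0.250.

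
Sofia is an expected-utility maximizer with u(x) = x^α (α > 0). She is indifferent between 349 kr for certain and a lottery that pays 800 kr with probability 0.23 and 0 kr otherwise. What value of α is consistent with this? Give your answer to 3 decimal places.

The lottery's expected utility is 0.23·u(800) + 0.77·u(0) = 0.23·800^α (since u(0) = 0 for α > 0).
Indifference: 349^α = 0.23·800^α, so (349/800)^α = 0.23.
Taking logs: α·ln(349/800) = ln(0.23), so α = -1.469676 / -0.829540 ≈ 1.772.

α ≈ 1.772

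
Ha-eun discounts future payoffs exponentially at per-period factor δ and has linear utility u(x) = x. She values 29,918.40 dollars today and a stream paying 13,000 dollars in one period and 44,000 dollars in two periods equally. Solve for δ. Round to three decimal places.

δ ≈ 0.690

The stream is worth 13000δ + 44000δ² today, so 13000δ + 44000δ² = 29918.40.
So 44000δ² + 13000δ − 29918.40 = 0.
δ = (−13000 + √(13000² + 4·44000·29918.40)) / (2·44000) = (−13000 + √5434638400.00) / 88000 ≈ 0.690.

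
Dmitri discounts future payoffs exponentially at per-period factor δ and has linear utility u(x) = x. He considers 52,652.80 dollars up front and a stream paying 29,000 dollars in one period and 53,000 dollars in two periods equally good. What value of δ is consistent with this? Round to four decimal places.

δ ≈ 0.7600

Equating present values: 52652.80 = 29000δ + 53000δ².
That is, 53000δ² + 29000δ − 52652.80 = 0, a quadratic in δ.
δ = (−29000 + √(29000² + 4·53000·52652.80)) / (2·53000) = (−29000 + √12003393600.00) / 106000 ≈ 0.7600.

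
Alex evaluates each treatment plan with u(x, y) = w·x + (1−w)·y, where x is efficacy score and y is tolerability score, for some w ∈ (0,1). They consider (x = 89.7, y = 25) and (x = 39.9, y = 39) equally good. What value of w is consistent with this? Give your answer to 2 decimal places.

w = 0.22

Equating utilities: w·89.7 + (1−w)·25 = w·39.9 + (1−w)·39.
Collecting terms: w·49.8 = (1−w)·14.
Hence w = 14/(49.8+14) = 14/63.8 = 0.22.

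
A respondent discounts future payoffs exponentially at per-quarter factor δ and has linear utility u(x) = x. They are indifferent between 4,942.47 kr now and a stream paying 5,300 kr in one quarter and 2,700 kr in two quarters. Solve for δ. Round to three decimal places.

The stream is worth 5300δ + 2700δ² today, so 5300δ + 2700δ² = 4942.47.
That is, 2700δ² + 5300δ − 4942.47 = 0, a quadratic in δ.
δ = (−5300 + √(5300² + 4·2700·4942.47)) / (2·2700) = (−5300 + √81468676.00) / 5400 ≈ 0.690.

δ ≈ 0.690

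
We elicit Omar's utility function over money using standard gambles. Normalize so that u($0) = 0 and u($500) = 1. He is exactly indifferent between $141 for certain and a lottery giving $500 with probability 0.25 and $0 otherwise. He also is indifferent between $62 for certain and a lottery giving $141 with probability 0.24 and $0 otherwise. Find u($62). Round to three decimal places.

From the first indifference, u($141) = 0.25·u($500) + 0.75·u($0) = 0.25·1 + 0.75·0 = 0.25.
Then u($62) = 0.24·u($141) + 0.76·u($0) = 0.24·0.25 + 0.76·0.00 = 0.0600.

0.060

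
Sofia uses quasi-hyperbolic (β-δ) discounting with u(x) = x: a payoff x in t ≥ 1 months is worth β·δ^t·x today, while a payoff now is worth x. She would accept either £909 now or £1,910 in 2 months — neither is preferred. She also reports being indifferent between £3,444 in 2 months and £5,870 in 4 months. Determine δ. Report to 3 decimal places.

δ ≈ 0.766

Both payoffs in the second observation are in the future, so β drops out: δ^2·3444 = δ^4·5870 ⇒ δ^2 = 3444/5870 = 0.58671, so δ = 0.76597.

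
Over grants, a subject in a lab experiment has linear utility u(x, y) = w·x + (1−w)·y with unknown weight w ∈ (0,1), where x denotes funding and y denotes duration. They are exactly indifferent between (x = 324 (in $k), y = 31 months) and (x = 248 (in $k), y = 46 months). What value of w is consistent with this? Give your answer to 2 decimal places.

u(324,31) = u(248,46) means w·324 + (1−w)·31 = w·248 + (1−w)·46.
Rearranging, 76·w − 15·(1−w) = 0.
Hence w = 15/(76+15) = 15/91 = 0.16.

w = 0.16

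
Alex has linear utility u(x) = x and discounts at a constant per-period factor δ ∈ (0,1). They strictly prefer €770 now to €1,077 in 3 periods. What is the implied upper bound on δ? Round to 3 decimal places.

The preference means 770 > δ^3·1077.
So δ^3 < 770/1077 = 0.71495; taking the cube root of both positive sides preserves the inequality.
δ < 0.71495^(1/3) = 0.894.

δ < 0.894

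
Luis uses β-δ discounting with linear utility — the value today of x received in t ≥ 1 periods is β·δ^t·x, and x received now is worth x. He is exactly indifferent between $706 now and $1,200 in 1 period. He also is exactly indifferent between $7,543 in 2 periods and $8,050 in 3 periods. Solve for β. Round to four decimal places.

β ≈ 0.6279

Both payoffs in the second observation are in the future, so β drops out: δ^2·7543 = δ^3·8050 ⇒ δ = 7543/8050 = 0.93702.
Now use the now-vs-future pair: 706 = β·δ·1200 gives β = 706/(0.93702·1200) ≈ 0.6279.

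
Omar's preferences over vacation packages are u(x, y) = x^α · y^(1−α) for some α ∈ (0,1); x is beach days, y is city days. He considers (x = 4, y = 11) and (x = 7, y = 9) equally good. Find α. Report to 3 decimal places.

Indifference: 4^α · 11^(1−α) = 7^α · 9^(1−α).
Taking logs: α·ln 4 + (1−α)·ln 11 = α·ln 7 + (1−α)·ln 9, i.e. α·-0.559616 = (1−α)·-0.200671.
With A = -0.559616 and B = -0.200671: α·A = (1−α)·B, so α = B/(A+B) = -0.200671/-0.760287 ≈ 0.264.

α ≈ 0.264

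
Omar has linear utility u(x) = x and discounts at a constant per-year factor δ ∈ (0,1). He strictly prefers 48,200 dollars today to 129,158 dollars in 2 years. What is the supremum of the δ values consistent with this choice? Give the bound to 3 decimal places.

Under u(x) = x this choice says 48200 > δ^2·129158.
Hence δ^2 < 48200/129158 = 0.37319, and x ↦ x^(1/2) is increasing on (0,∞).
δ < (48200/129158)^(1/2) ≈ 0.611.

δ < 0.611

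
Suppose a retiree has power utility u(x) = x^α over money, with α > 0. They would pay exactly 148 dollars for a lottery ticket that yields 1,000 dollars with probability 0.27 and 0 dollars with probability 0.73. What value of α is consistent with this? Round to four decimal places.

α ≈ 0.6853

EU(lottery) = 0.27·1000^α + 0.73·0 = 0.27·1000^α.
Equating: 148^α = 0.27·1000^α, i.e. 0.1480^α = 0.27.
α = ln(0.27) / ln(148/1000) = -1.3093333/-1.9105430 ≈ 0.6853.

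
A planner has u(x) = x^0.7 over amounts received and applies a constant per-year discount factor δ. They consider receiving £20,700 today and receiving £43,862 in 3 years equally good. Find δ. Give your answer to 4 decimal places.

Indifference means u(20700) = δ^3 · u(43862), so δ^3 = u(20700)/u(43862).
With u(x) = x^0.7: δ^3 = 20700^0.7/43862^0.7 = (20700/43862)^0.7 = 0.59118.
Hence δ = (0.59118)^(1/3) = 0.839278.

δ ≈ 0.8393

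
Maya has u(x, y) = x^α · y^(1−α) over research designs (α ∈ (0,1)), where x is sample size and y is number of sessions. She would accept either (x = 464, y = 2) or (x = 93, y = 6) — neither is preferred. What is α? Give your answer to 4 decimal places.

Indifference: 464^α · 2^(1−α) = 93^α · 6^(1−α).
(464/93)^α = (6/2)^(1−α); take logs: α·ln(464/93) = (1−α)·ln(6/2), i.e. α·1.6072851 = (1−α)·1.0986123.
So α/(1−α) = (1.0986123)/(1.6072851) = 0.6835205, and α = 0.6835205/1.6835205 ≈ 0.4060.

α ≈ 0.4060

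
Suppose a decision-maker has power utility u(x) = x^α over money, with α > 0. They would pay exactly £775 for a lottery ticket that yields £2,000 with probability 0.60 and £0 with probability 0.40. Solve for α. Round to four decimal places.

The lottery's expected utility is 0.60·u(2000) + 0.40·u(0) = 0.60·2000^α (since u(0) = 0 for α > 0).
Setting u(775) equal to that: 775^α = 0.60·2000^α ⇒ (775/2000)^α = 0.60.
Taking logs: α·ln(775/2000) = ln(0.60), so α = -0.5108256 / -0.9480394 ≈ 0.5388.

α ≈ 0.5388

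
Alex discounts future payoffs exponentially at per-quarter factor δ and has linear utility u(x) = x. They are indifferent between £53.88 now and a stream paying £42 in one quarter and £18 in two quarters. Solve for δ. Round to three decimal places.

δ ≈ 0.920

The stream is worth 42δ + 18δ² today, so 42δ + 18δ² = 53.88.
Rearranged: 18δ² + 42δ − 53.88 = 0.
δ = (−42 + √(42² + 4·18·53.88)) / (2·18) = (−42 + √5643.36) / 36 ≈ 0.920.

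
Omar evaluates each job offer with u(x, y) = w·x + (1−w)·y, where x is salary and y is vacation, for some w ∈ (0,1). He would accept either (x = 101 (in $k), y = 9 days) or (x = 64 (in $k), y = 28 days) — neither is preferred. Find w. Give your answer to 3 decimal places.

Indifference: w·101 + (1−w)·9 = w·64 + (1−w)·28.
Rearranging, 37·w − 19·(1−w) = 0.
The marginal rate of substitution is 19/37, so w = 19/(37+19) = 0.339.

w = 0.339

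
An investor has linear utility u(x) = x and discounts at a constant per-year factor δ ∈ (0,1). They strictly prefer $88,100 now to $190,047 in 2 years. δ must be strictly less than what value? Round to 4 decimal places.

Under u(x) = x this choice says 88100 > δ^2·190047.
Dividing by 190047: δ^2 < 0.46357. Both sides are positive, so the square root keeps the direction.
δ < 0.46357^(1/2) = 0.6809.

δ < 0.6809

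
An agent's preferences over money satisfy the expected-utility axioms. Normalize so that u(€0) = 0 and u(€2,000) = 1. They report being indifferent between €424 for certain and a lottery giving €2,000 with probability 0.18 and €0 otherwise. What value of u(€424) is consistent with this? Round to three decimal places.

0.180

The indifference gives u(€424) = 0.18·u(€2,000) + 0.82·u(€0) = 0.18·1 + 0.82·0 = 0.18.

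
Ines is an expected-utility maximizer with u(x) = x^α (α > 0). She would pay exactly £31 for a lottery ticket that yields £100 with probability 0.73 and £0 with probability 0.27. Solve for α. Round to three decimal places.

Since u(0) = 0, the lottery's EU is 0.73·100^α.
Setting u(31) equal to that: 31^α = 0.73·100^α ⇒ (31/100)^α = 0.73.
Taking logs: α·ln(31/100) = ln(0.73), so α = -0.314711 / -1.171183 ≈ 0.269.

α ≈ 0.269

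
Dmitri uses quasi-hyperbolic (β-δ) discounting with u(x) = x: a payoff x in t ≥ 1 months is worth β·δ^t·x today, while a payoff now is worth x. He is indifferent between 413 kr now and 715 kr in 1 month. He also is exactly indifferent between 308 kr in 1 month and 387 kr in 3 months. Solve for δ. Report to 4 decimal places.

From the later pair, β·δ^1·308 = β·δ^3·387; dividing through, δ^2 = 308/387 = 0.79587, so δ = 0.89211.

δ ≈ 0.8921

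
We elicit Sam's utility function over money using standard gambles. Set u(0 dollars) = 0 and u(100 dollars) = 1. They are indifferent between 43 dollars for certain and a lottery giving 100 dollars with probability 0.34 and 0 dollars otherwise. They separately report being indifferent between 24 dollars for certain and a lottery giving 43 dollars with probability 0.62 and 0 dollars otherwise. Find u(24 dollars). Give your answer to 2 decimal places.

0.21

From the first indifference, u(43 dollars) = 0.34·u(100 dollars) + 0.66·u(0 dollars) = 0.34·1 + 0.66·0 = 0.34.
The second indifference gives u(24 dollars) = 0.62·u(43 dollars) + 0.38·u(0 dollars) = 0.62·0.34 + 0.38·0.00 = 0.2108.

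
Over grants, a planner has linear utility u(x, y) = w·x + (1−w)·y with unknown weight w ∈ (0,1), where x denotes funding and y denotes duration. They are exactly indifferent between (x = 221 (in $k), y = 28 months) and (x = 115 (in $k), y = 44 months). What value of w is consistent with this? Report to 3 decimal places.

u(221,28) = u(115,44) means w·221 + (1−w)·28 = w·115 + (1−w)·44.
w·(221−115) = (1−w)·(44−28), i.e. w·106 = (1−w)·16.
So w/(1−w) = 16/106 = 0.1509, giving w = 16/(106+16) = 0.131.

w = 0.131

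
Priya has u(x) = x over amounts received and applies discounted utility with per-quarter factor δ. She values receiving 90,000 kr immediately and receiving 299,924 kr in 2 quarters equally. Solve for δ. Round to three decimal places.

The payoff in 2 quarters is discounted by δ^2, so u(90000) = δ^2·u(299924) and δ^2 = u(90000)/u(299924).
With u(x) = x: δ^2 = 90000/299924 = 0.30008.
So δ = 0.30008^(1/2) ≈ 0.548.

δ ≈ 0.548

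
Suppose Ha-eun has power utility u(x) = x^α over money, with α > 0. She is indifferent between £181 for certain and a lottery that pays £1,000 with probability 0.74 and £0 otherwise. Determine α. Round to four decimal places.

Since u(0) = 0, the lottery's EU is 0.74·1000^α.
Equating: 181^α = 0.74·1000^α, i.e. 0.1810^α = 0.74.
Taking logs: α·ln(181/1000) = ln(0.74), so α = -0.3011051 / -1.7092582 ≈ 0.1762.

α ≈ 0.1762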